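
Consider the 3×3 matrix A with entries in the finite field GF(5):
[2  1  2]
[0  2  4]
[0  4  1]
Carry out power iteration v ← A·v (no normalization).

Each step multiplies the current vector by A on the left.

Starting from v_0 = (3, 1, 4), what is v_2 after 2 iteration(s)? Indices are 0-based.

v_2 = (4, 3, 0)

v_0 = (3, 1, 4).
v_1 = A·v_0 = (0, 3, 3).
v_2 = A·v_1 = (4, 3, 0).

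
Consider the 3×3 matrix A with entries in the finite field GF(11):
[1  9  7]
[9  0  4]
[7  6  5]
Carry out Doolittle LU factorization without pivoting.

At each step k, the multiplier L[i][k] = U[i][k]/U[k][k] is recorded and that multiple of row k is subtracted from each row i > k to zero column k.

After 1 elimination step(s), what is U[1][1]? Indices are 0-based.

Step 1: pivot at (0,0) is 1.
  row1 ← row1 − (9)·row0  ⇒  L[1][0]=9, U row1=(0, 7, 7)
  row2 ← row2 − (7)·row0  ⇒  L[2][0]=7, U row2=(0, 9, 0)

U[1][1] = 7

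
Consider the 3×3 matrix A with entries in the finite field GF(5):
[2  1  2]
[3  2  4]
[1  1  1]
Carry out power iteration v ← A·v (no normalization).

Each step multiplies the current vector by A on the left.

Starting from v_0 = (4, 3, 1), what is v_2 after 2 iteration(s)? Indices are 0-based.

v_0 = (4, 3, 1).
v_1 = A·v_0 = (3, 2, 3).
v_2 = A·v_1 = (4, 0, 3).

v_2 = (4, 0, 3)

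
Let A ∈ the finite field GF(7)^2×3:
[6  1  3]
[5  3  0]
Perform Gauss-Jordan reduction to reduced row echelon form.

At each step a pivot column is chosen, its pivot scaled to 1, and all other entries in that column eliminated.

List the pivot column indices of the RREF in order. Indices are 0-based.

pivot columns: 0, 1

step 1: normalize row 0 (÷6) = (1, 6, 4)
  row 1: subtract 5×row0 = (0, 1, 1)
step 2: normalize row 1 (÷1) = (0, 1, 1)
  row 0: subtract 6×row1 = (1, 0, 5)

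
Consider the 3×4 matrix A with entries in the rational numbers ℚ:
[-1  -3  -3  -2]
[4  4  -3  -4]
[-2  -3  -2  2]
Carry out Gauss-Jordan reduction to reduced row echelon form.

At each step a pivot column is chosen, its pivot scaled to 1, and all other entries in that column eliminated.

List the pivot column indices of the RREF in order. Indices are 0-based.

pivot columns: 0, 1, 2

pivot(0,0)=-1: scale R0 → (1, 3, 3, 2)
  clear (1,0): R1 −= (4)R0 → (0, -8, -15, -12)
  clear (2,0): R2 −= (-2)R0 → (0, 3, 4, 6)
pivot(1,1)=-8: scale R1 → (0, 1, 15/8, 3/2)
  clear (0,1): R0 −= (3)R1 → (1, 0, -21/8, -5/2)
  clear (2,1): R2 −= (3)R1 → (0, 0, -13/8, 3/2)
pivot(2,2)=-13/8: scale R2 → (0, 0, 1, -12/13)
  clear (0,2): R0 −= (-21/8)R2 → (1, 0, 0, -64/13)
  clear (1,2): R1 −= (15/8)R2 → (0, 1, 0, 42/13)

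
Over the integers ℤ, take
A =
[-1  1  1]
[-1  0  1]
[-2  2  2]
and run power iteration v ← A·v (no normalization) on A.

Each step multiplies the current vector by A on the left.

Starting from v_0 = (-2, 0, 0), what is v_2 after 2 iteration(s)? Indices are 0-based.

v_0 = (-2, 0, 0).
v_1 = A·v_0 = (2, 2, 4).
v_2 = A·v_1 = (4, 2, 8).

v_2 = (4, 2, 8)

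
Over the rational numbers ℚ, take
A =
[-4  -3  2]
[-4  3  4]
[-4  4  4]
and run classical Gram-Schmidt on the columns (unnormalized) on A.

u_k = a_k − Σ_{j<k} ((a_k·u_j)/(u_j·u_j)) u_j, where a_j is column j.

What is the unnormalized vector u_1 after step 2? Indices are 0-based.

u_1 = (-13/3, 5/3, 8/3)

Step 1: u_0 = a_0 = (-4, -4, -4).
Step 2: u_1 = a_1 − (-1/3)·u_0 = (-13/3, 5/3, 8/3).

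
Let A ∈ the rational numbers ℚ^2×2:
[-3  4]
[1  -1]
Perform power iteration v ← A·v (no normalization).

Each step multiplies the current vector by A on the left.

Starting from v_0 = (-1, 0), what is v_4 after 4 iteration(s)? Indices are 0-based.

v_0 = (-1, 0).
v_1 = A·v_0 = (3, -1).
v_2 = A·v_1 = (-13, 4).
v_3 = A·v_2 = (55, -17).
v_4 = A·v_3 = (-233, 72).

v_4 = (-233, 72)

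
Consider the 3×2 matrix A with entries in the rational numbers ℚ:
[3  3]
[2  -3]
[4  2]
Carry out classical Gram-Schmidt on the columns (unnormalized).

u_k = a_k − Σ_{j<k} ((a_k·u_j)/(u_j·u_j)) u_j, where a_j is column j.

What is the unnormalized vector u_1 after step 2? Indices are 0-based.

Step 1: u_0 = a_0 = (3, 2, 4).
Step 2: u_1 = a_1 − (11/29)·u_0 = (54/29, -109/29, 14/29).

u_1 = (54/29, -109/29, 14/29)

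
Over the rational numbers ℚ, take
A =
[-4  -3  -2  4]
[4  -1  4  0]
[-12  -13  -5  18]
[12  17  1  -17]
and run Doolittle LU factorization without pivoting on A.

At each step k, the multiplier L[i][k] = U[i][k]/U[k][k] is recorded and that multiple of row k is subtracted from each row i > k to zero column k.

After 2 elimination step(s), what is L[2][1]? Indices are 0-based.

Step 1: pivot at (0,0) is -4.
  row1 ← row1 − (-1)·row0  ⇒  L[1][0]=-1, U row1=(0, -4, 2, 4)
  row2 ← row2 − (3)·row0  ⇒  L[2][0]=3, U row2=(0, -4, 1, 6)
  row3 ← row3 − (-3)·row0  ⇒  L[3][0]=-3, U row3=(0, 8, -5, -5)
Step 2: pivot at (1,1) is -4.
  row2 ← row2 − (1)·row1  ⇒  L[2][1]=1, U row2=(0, 0, -1, 2)
  row3 ← row3 − (-2)·row1  ⇒  L[3][1]=-2, U row3=(0, 0, -1, 3)

L[2][1] = 1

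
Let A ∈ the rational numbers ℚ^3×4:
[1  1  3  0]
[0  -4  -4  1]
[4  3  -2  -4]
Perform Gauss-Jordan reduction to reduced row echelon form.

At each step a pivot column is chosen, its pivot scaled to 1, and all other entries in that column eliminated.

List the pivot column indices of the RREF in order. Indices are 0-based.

pivot columns: 0, 1, 2

step 1: normalize row 0 (÷1) = (1, 1, 3, 0)
  row 2: subtract 4×row0 = (0, -1, -14, -4)
step 2: normalize row 1 (÷-4) = (0, 1, 1, -1/4)
  row 0: subtract 1×row1 = (1, 0, 2, 1/4)
  row 2: subtract -1×row1 = (0, 0, -13, -17/4)
step 3: normalize row 2 (÷-13) = (0, 0, 1, 17/52)
  row 0: subtract 2×row2 = (1, 0, 0, -21/52)
  row 1: subtract 1×row2 = (0, 1, 0, -15/26)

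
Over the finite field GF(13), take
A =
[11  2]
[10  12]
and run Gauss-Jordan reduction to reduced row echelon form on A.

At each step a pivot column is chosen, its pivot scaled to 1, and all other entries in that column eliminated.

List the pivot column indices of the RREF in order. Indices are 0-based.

pivot(0,0)=11: scale R0 → (1, 12)
  clear (1,0): R1 −= (10)R0 → (0, 9)
pivot(1,1)=9: scale R1 → (0, 1)
  clear (0,1): R0 −= (12)R1 → (1, 0)

pivot columns: 0, 1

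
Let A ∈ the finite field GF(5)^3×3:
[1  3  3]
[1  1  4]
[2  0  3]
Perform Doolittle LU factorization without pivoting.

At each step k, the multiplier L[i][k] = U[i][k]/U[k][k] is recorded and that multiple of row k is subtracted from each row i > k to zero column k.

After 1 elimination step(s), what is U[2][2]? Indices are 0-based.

U[2][2] = 2

Step 1: pivot at (0,0) is 1.
  row1 ← row1 − (1)·row0  ⇒  L[1][0]=1, U row1=(0, 3, 1)
  row2 ← row2 − (2)·row0  ⇒  L[2][0]=2, U row2=(0, 4, 2)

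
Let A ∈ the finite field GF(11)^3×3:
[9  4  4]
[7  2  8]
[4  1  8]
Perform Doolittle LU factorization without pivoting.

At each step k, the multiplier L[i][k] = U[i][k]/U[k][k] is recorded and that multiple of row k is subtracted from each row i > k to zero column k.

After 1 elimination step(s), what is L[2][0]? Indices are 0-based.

Step 1: pivot at (0,0) is 9.
  row1 ← row1 − (2)·row0  ⇒  L[1][0]=2, U row1=(0, 5, 0)
  row2 ← row2 − (9)·row0  ⇒  L[2][0]=9, U row2=(0, 9, 5)

L[2][0] = 9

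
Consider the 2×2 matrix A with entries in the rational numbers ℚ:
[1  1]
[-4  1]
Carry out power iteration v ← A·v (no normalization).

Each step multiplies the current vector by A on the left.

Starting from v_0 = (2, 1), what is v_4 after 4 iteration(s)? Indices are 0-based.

v_4 = (-26, 89)

v_0 = (2, 1).
v_1 = A·v_0 = (3, -7).
v_2 = A·v_1 = (-4, -19).
v_3 = A·v_2 = (-23, -3).
v_4 = A·v_3 = (-26, 89).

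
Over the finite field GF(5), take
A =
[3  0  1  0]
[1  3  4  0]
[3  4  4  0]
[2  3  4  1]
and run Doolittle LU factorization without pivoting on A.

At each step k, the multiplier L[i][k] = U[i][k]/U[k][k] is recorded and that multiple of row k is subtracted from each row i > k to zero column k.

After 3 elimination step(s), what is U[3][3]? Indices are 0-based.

Step 1: pivot at (0,0) is 3.
  row1 ← row1 − (2)·row0  ⇒  L[1][0]=2, U row1=(0, 3, 2, 0)
  row2 ← row2 − (1)·row0  ⇒  L[2][0]=1, U row2=(0, 4, 3, 0)
  row3 ← row3 − (4)·row0  ⇒  L[3][0]=4, U row3=(0, 3, 0, 1)
Step 2: pivot at (1,1) is 3.
  row2 ← row2 − (3)·row1  ⇒  L[2][1]=3, U row2=(0, 0, 2, 0)
  row3 ← row3 − (1)·row1  ⇒  L[3][1]=1, U row3=(0, 0, 3, 1)
Step 3: pivot at (2,2) is 2.
  row3 ← row3 − (4)·row2  ⇒  L[3][2]=4, U row3=(0, 0, 0, 1)

U[3][3] = 1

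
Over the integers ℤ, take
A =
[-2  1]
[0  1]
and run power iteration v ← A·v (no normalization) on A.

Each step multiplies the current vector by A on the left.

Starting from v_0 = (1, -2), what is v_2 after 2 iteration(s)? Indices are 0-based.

v_0 = (1, -2).
v_1 = A·v_0 = (-4, -2).
v_2 = A·v_1 = (6, -2).

v_2 = (6, -2)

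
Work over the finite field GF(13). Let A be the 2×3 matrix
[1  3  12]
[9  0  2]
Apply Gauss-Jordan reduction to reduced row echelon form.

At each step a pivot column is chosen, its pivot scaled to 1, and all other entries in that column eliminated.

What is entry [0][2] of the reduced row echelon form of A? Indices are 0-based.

M[0][2] = 6

[1] R0 /= 1  ⇒  (1, 3, 12)
     R1 -= 9·R0  ⇒  (0, 12, 11)
[2] R1 /= 12  ⇒  (0, 1, 2)
     R0 -= 3·R1  ⇒  (1, 0, 6)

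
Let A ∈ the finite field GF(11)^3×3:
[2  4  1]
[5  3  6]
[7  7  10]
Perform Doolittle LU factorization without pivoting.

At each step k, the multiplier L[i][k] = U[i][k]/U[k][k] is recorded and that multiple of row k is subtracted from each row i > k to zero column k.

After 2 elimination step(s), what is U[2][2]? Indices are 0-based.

k=0: U[0][0]=2
  eliminate (1,0): mult=8, new row 1: (0, 4, 9); set L[1][0]=8
  eliminate (2,0): mult=9, new row 2: (0, 4, 1); set L[2][0]=9
k=1: U[1][1]=4
  eliminate (2,1): mult=1, new row 2: (0, 0, 3); set L[2][1]=1

U[2][2] = 3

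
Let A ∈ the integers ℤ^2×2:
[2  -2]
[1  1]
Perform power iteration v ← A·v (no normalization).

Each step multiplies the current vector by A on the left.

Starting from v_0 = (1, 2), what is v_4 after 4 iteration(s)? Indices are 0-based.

v_4 = (-26, -31)

v_0 = (1, 2).
v_1 = A·v_0 = (-2, 3).
v_2 = A·v_1 = (-10, 1).
v_3 = A·v_2 = (-22, -9).
v_4 = A·v_3 = (-26, -31).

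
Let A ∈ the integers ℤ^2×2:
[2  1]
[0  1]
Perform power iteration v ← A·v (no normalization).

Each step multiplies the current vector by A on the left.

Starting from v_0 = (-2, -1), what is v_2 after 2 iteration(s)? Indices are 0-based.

v_2 = (-11, -1)

v_0 = (-2, -1).
v_1 = A·v_0 = (-5, -1).
v_2 = A·v_1 = (-11, -1).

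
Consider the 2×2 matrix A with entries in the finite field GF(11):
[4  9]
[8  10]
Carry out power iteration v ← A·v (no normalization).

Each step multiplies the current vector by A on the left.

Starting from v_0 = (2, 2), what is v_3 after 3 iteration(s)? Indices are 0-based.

v_0 = (2, 2).
v_1 = A·v_0 = (4, 3).
v_2 = A·v_1 = (10, 7).
v_3 = A·v_2 = (4, 7).

v_3 = (4, 7)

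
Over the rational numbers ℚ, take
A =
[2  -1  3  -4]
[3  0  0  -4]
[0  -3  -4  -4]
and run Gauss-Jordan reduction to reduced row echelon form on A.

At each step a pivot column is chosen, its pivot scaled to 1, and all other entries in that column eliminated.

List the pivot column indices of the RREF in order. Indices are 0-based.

pivot columns: 0, 1, 2

step 1: normalize row 0 (÷2) = (1, -1/2, 3/2, -2)
  row 1: subtract 3×row0 = (0, 3/2, -9/2, 2)
step 2: normalize row 1 (÷3/2) = (0, 1, -3, 4/3)
  row 0: subtract -1/2×row1 = (1, 0, 0, -4/3)
  row 2: subtract -3×row1 = (0, 0, -13, 0)
step 3: normalize row 2 (÷-13) = (0, 0, 1, 0)
  row 1: subtract -3×row2 = (0, 1, 0, 4/3)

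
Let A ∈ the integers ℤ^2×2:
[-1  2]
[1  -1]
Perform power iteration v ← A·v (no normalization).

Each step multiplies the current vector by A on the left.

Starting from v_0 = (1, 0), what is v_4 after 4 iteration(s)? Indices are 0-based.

v_0 = (1, 0).
v_1 = A·v_0 = (-1, 1).
v_2 = A·v_1 = (3, -2).
v_3 = A·v_2 = (-7, 5).
v_4 = A·v_3 = (17, -12).

v_4 = (17, -12)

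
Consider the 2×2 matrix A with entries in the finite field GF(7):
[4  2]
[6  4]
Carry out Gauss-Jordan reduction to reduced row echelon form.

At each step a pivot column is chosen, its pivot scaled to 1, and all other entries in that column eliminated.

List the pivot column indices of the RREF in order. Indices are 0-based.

pivot columns: 0, 1

[1] R0 /= 4  ⇒  (1, 4)
     R1 -= 6·R0  ⇒  (0, 1)
[2] R1 /= 1  ⇒  (0, 1)
     R0 -= 4·R1  ⇒  (1, 0)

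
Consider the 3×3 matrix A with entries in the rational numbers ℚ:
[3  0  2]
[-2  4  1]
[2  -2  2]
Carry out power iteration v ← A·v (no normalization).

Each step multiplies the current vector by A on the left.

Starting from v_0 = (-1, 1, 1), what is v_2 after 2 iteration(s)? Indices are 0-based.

v_0 = (-1, 1, 1).
v_1 = A·v_0 = (-1, 7, -2).
v_2 = A·v_1 = (-7, 28, -20).

v_2 = (-7, 28, -20)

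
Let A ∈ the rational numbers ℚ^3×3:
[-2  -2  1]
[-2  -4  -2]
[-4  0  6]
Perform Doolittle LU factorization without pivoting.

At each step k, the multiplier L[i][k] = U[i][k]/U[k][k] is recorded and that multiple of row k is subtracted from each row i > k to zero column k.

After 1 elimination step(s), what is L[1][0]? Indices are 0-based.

L[1][0] = 1

Step 1: pivot at (0,0) is -2.
  row1 ← row1 − (1)·row0  ⇒  L[1][0]=1, U row1=(0, -2, -3)
  row2 ← row2 − (2)·row0  ⇒  L[2][0]=2, U row2=(0, 4, 4)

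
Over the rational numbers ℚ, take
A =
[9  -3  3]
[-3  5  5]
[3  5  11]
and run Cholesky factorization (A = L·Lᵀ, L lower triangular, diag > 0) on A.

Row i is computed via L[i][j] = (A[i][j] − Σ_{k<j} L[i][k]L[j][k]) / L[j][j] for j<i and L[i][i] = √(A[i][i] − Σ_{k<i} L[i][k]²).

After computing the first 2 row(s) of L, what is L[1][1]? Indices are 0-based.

L[1][1] = 2

Step 1: L[0][0] = √(9) = 3.
  L[1][0] = (-3) / L[0][0] = -1.
Step 2: L[1][1] = √(4) = 2.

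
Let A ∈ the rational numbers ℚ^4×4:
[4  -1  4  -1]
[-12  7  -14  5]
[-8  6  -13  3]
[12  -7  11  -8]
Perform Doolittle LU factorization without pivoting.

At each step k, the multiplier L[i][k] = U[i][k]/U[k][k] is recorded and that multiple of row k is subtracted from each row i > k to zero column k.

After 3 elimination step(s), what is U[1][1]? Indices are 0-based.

U[1][1] = 4

Step 1: pivot at (0,0) is 4.
  row1 ← row1 − (-3)·row0  ⇒  L[1][0]=-3, U row1=(0, 4, -2, 2)
  row2 ← row2 − (-2)·row0  ⇒  L[2][0]=-2, U row2=(0, 4, -5, 1)
  row3 ← row3 − (3)·row0  ⇒  L[3][0]=3, U row3=(0, -4, -1, -5)
Step 2: pivot at (1,1) is 4.
  row2 ← row2 − (1)·row1  ⇒  L[2][1]=1, U row2=(0, 0, -3, -1)
  row3 ← row3 − (-1)·row1  ⇒  L[3][1]=-1, U row3=(0, 0, -3, -3)
Step 3: pivot at (2,2) is -3.
  row3 ← row3 − (1)·row2  ⇒  L[3][2]=1, U row3=(0, 0, 0, -2)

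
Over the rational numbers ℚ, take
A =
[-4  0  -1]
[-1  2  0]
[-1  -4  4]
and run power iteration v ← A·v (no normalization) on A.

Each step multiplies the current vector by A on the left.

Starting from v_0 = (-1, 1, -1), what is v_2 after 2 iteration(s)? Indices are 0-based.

v_0 = (-1, 1, -1).
v_1 = A·v_0 = (5, 3, -7).
v_2 = A·v_1 = (-13, 1, -45).

v_2 = (-13, 1, -45)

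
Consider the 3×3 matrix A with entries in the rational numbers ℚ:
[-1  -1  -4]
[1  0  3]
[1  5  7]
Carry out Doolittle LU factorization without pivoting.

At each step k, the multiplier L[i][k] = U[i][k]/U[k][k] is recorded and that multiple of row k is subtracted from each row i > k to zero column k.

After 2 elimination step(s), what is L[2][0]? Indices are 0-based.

L[2][0] = -1

Step 1: pivot at (0,0) is -1.
  row1 ← row1 − (-1)·row0  ⇒  L[1][0]=-1, U row1=(0, -1, -1)
  row2 ← row2 − (-1)·row0  ⇒  L[2][0]=-1, U row2=(0, 4, 3)
Step 2: pivot at (1,1) is -1.
  row2 ← row2 − (-4)·row1  ⇒  L[2][1]=-4, U row2=(0, 0, -1)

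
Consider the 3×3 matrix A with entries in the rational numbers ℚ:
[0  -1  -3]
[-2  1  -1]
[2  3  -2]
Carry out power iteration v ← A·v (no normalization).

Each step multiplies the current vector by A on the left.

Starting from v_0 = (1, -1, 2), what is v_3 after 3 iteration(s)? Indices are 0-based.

v_0 = (1, -1, 2).
v_1 = A·v_0 = (-5, -5, -5).
v_2 = A·v_1 = (20, 10, -15).
v_3 = A·v_2 = (35, -15, 100).

v_3 = (35, -15, 100)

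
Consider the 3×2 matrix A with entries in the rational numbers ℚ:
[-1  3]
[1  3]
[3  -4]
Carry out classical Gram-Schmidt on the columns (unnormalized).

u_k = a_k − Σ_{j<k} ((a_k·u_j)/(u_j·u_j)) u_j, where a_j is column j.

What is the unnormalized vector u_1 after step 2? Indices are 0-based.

u_1 = (21/11, 45/11, -8/11)

Step 1: u_0 = a_0 = (-1, 1, 3).
Step 2: u_1 = a_1 − (-12/11)·u_0 = (21/11, 45/11, -8/11).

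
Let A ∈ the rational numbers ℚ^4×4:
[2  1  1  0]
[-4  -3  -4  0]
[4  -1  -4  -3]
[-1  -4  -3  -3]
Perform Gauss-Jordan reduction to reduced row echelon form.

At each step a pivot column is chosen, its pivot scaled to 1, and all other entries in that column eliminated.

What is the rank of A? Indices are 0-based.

pivot(0,0)=2: scale R0 → (1, 1/2, 1/2, 0)
  clear (1,0): R1 −= (-4)R0 → (0, -1, -2, 0)
  clear (2,0): R2 −= (4)R0 → (0, -3, -6, -3)
  clear (3,0): R3 −= (-1)R0 → (0, -7/2, -5/2, -3)
pivot(1,1)=-1: scale R1 → (0, 1, 2, 0)
  clear (0,1): R0 −= (1/2)R1 → (1, 0, -1/2, 0)
  clear (2,1): R2 −= (-3)R1 → (0, 0, 0, -3)
  clear (3,1): R3 −= (-7/2)R1 → (0, 0, 9/2, -3)
pivot(2,2): swap R2↔R3
pivot(2,2)=9/2: scale R2 → (0, 0, 1, -2/3)
  clear (0,2): R0 −= (-1/2)R2 → (1, 0, 0, -1/3)
  clear (1,2): R1 −= (2)R2 → (0, 1, 0, 4/3)
pivot(3,3)=-3: scale R3 → (0, 0, 0, 1)
  clear (0,3): R0 −= (-1/3)R3 → (1, 0, 0, 0)
  clear (1,3): R1 −= (4/3)R3 → (0, 1, 0, 0)
  clear (2,3): R2 −= (-2/3)R3 → (0, 0, 1, 0)

rank = 4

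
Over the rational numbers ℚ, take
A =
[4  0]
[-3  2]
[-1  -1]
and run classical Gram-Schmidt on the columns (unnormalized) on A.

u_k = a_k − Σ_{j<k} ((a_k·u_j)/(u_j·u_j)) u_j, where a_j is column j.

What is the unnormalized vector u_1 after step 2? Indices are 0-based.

u_1 = (10/13, 37/26, -31/26)

Step 1: u_0 = a_0 = (4, -3, -1).
Step 2: u_1 = a_1 − (-5/26)·u_0 = (10/13, 37/26, -31/26).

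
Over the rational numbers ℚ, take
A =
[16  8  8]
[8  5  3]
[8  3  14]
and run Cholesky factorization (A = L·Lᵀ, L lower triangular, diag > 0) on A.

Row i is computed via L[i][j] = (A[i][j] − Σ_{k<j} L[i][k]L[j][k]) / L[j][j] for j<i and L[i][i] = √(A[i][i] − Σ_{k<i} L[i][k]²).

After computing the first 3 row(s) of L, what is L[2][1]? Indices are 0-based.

Step 1: L[0][0] = √(16) = 4.
  L[1][0] = (8) / L[0][0] = 2.
Step 2: L[1][1] = √(1) = 1.
  L[2][0] = (8) / L[0][0] = 2.
  L[2][1] = (-1) / L[1][1] = -1.
Step 3: L[2][2] = √(9) = 3.

L[2][1] = -1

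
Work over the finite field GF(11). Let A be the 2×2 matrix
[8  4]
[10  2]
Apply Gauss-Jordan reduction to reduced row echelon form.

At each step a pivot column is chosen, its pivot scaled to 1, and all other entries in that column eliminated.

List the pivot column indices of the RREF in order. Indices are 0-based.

pivot columns: 0, 1

step 1: normalize row 0 (÷8) = (1, 6)
  row 1: subtract 10×row0 = (0, 8)
step 2: normalize row 1 (÷8) = (0, 1)
  row 0: subtract 6×row1 = (1, 0)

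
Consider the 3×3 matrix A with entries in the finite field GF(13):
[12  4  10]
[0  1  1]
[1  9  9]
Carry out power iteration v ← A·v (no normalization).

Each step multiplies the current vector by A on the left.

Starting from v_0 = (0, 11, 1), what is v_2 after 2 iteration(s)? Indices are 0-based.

v_2 = (8, 3, 3)

v_0 = (0, 11, 1).
v_1 = A·v_0 = (2, 12, 4).
v_2 = A·v_1 = (8, 3, 3).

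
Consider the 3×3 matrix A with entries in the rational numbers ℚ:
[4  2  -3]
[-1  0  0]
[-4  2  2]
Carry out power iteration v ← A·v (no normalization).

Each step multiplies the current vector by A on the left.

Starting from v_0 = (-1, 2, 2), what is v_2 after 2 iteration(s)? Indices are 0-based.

v_0 = (-1, 2, 2).
v_1 = A·v_0 = (-6, 1, 12).
v_2 = A·v_1 = (-58, 6, 50).

v_2 = (-58, 6, 50)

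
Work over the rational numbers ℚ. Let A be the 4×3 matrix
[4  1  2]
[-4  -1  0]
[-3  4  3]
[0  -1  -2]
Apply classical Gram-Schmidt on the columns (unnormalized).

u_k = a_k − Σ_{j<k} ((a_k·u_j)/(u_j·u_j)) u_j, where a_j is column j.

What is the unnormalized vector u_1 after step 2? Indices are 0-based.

Step 1: u_0 = a_0 = (4, -4, -3, 0).
Step 2: u_1 = a_1 − (-4/41)·u_0 = (57/41, -57/41, 152/41, -1).

u_1 = (57/41, -57/41, 152/41, -1)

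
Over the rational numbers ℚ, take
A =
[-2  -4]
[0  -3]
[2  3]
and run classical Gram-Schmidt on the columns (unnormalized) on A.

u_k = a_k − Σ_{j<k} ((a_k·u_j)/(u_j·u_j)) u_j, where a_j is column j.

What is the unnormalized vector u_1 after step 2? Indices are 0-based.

Step 1: u_0 = a_0 = (-2, 0, 2).
Step 2: u_1 = a_1 − (7/4)·u_0 = (-1/2, -3, -1/2).

u_1 = (-1/2, -3, -1/2)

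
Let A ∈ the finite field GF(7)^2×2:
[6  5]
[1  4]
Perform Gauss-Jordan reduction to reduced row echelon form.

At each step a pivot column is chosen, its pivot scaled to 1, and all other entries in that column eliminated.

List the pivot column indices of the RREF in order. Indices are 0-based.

pivot columns: 0, 1

pivot(0,0)=6: scale R0 → (1, 2)
  clear (1,0): R1 −= (1)R0 → (0, 2)
pivot(1,1)=2: scale R1 → (0, 1)
  clear (0,1): R0 −= (2)R1 → (1, 0)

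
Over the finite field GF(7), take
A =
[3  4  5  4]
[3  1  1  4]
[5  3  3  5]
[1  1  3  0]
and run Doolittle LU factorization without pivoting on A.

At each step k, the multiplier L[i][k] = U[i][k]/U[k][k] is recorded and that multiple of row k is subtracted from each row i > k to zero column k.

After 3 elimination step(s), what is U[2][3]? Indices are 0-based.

U[2][3] = 3

k=0: U[0][0]=3
  eliminate (1,0): mult=1, new row 1: (0, 4, 3, 0); set L[1][0]=1
  eliminate (2,0): mult=4, new row 2: (0, 1, 4, 3); set L[2][0]=4
  eliminate (3,0): mult=5, new row 3: (0, 2, 6, 1); set L[3][0]=5
k=1: U[1][1]=4
  eliminate (2,1): mult=2, new row 2: (0, 0, 5, 3); set L[2][1]=2
  eliminate (3,1): mult=4, new row 3: (0, 0, 1, 1); set L[3][1]=4
k=2: U[2][2]=5
  eliminate (3,2): mult=3, new row 3: (0, 0, 0, 6); set L[3][2]=3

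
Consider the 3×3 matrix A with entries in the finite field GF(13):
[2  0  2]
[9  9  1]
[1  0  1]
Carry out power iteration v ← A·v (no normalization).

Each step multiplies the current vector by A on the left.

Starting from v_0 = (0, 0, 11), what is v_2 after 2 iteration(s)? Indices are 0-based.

v_2 = (1, 9, 7)

v_0 = (0, 0, 11).
v_1 = A·v_0 = (9, 11, 11).
v_2 = A·v_1 = (1, 9, 7).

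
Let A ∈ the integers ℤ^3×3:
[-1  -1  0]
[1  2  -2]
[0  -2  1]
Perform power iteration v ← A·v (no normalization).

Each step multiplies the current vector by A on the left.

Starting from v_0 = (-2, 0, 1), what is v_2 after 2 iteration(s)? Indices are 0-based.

v_2 = (2, -8, 9)

v_0 = (-2, 0, 1).
v_1 = A·v_0 = (2, -4, 1).
v_2 = A·v_1 = (2, -8, 9).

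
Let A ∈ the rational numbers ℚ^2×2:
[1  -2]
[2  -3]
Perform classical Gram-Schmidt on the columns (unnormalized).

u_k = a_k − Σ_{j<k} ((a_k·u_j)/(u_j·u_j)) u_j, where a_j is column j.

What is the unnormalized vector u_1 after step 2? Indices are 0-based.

Step 1: u_0 = a_0 = (1, 2).
Step 2: u_1 = a_1 − (-8/5)·u_0 = (-2/5, 1/5).

u_1 = (-2/5, 1/5)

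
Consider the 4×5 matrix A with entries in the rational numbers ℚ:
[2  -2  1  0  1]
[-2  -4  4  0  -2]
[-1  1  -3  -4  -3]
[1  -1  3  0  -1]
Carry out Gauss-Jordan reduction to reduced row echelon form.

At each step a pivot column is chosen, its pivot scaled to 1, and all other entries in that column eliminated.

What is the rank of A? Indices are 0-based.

rank = 4

[1] R0 /= 2  ⇒  (1, -1, 1/2, 0, 1/2)
     R1 -= -2·R0  ⇒  (0, -6, 5, 0, -1)
     R2 -= -1·R0  ⇒  (0, 0, -5/2, -4, -5/2)
     R3 -= 1·R0  ⇒  (0, 0, 5/2, 0, -3/2)
[2] R1 /= -6  ⇒  (0, 1, -5/6, 0, 1/6)
     R0 -= -1·R1  ⇒  (1, 0, -1/3, 0, 2/3)
[3] R2 /= -5/2  ⇒  (0, 0, 1, 8/5, 1)
     R0 -= -1/3·R2  ⇒  (1, 0, 0, 8/15, 1)
     R1 -= -5/6·R2  ⇒  (0, 1, 0, 4/3, 1)
     R3 -= 5/2·R2  ⇒  (0, 0, 0, -4, -4)
[4] R3 /= -4  ⇒  (0, 0, 0, 1, 1)
     R0 -= 8/15·R3  ⇒  (1, 0, 0, 0, 7/15)
     R1 -= 4/3·R3  ⇒  (0, 1, 0, 0, -1/3)
     R2 -= 8/5·R3  ⇒  (0, 0, 1, 0, -3/5)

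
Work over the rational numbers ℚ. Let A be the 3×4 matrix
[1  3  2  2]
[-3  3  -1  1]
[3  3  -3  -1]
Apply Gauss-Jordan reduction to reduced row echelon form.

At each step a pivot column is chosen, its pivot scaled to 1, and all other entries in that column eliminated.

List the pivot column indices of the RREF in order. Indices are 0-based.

step 1: normalize row 0 (÷1) = (1, 3, 2, 2)
  row 1: subtract -3×row0 = (0, 12, 5, 7)
  row 2: subtract 3×row0 = (0, -6, -9, -7)
step 2: normalize row 1 (÷12) = (0, 1, 5/12, 7/12)
  row 0: subtract 3×row1 = (1, 0, 3/4, 1/4)
  row 2: subtract -6×row1 = (0, 0, -13/2, -7/2)
step 3: normalize row 2 (÷-13/2) = (0, 0, 1, 7/13)
  row 0: subtract 3/4×row2 = (1, 0, 0, -2/13)
  row 1: subtract 5/12×row2 = (0, 1, 0, 14/39)

pivot columns: 0, 1, 2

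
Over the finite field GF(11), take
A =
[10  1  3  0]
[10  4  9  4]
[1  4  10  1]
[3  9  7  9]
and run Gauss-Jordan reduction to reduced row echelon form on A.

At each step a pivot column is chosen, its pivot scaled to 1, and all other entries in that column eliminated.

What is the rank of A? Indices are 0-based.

step 1: normalize row 0 (÷10) = (1, 10, 8, 0)
  row 1: subtract 10×row0 = (0, 3, 6, 4)
  row 2: subtract 1×row0 = (0, 5, 2, 1)
  row 3: subtract 3×row0 = (0, 1, 5, 9)
step 2: normalize row 1 (÷3) = (0, 1, 2, 5)
  row 0: subtract 10×row1 = (1, 0, 10, 5)
  row 2: subtract 5×row1 = (0, 0, 3, 9)
  row 3: subtract 1×row1 = (0, 0, 3, 4)
step 3: normalize row 2 (÷3) = (0, 0, 1, 3)
  row 0: subtract 10×row2 = (1, 0, 0, 8)
  row 1: subtract 2×row2 = (0, 1, 0, 10)
  row 3: subtract 3×row2 = (0, 0, 0, 6)
step 4: normalize row 3 (÷6) = (0, 0, 0, 1)
  row 0: subtract 8×row3 = (1, 0, 0, 0)
  row 1: subtract 10×row3 = (0, 1, 0, 0)
  row 2: subtract 3×row3 = (0, 0, 1, 0)

rank = 4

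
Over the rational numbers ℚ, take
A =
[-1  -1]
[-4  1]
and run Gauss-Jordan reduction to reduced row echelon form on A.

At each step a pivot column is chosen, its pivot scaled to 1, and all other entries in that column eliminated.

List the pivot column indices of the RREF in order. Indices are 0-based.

pivot columns: 0, 1

[1] R0 /= -1  ⇒  (1, 1)
     R1 -= -4·R0  ⇒  (0, 5)
[2] R1 /= 5  ⇒  (0, 1)
     R0 -= 1·R1  ⇒  (1, 0)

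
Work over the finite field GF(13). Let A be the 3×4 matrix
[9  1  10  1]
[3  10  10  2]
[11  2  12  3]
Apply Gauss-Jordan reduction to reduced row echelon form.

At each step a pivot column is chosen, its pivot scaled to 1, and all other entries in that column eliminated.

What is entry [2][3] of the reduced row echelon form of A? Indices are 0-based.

M[2][3] = 0

pivot(0,0)=9: scale R0 → (1, 3, 4, 3)
  clear (1,0): R1 −= (3)R0 → (0, 1, 11, 6)
  clear (2,0): R2 −= (11)R0 → (0, 8, 7, 9)
pivot(1,1)=1: scale R1 → (0, 1, 11, 6)
  clear (0,1): R0 −= (3)R1 → (1, 0, 10, 11)
  clear (2,1): R2 −= (8)R1 → (0, 0, 10, 0)
pivot(2,2)=10: scale R2 → (0, 0, 1, 0)
  clear (0,2): R0 −= (10)R2 → (1, 0, 0, 11)
  clear (1,2): R1 −= (11)R2 → (0, 1, 0, 6)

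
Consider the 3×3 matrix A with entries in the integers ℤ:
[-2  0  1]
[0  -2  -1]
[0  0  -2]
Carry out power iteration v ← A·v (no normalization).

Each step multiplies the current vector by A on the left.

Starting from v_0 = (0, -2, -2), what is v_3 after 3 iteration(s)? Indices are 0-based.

v_0 = (0, -2, -2).
v_1 = A·v_0 = (-2, 6, 4).
v_2 = A·v_1 = (8, -16, -8).
v_3 = A·v_2 = (-24, 40, 16).

v_3 = (-24, 40, 16)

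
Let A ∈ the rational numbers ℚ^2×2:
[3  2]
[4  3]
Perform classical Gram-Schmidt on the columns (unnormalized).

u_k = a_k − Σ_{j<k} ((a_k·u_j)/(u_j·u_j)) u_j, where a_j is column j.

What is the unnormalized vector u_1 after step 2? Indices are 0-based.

Step 1: u_0 = a_0 = (3, 4).
Step 2: u_1 = a_1 − (18/25)·u_0 = (-4/25, 3/25).

u_1 = (-4/25, 3/25)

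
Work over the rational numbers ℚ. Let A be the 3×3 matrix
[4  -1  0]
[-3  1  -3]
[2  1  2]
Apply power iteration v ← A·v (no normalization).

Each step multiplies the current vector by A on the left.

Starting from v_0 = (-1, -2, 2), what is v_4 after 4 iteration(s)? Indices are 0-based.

v_0 = (-1, -2, 2).
v_1 = A·v_0 = (-2, -5, 0).
v_2 = A·v_1 = (-3, 1, -9).
v_3 = A·v_2 = (-13, 37, -23).
v_4 = A·v_3 = (-89, 145, -35).

v_4 = (-89, 145, -35)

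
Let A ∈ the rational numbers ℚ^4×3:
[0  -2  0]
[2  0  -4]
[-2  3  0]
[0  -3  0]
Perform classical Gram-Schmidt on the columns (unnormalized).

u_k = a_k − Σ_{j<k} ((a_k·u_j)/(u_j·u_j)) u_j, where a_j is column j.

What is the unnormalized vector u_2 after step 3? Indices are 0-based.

Step 1: u_0 = a_0 = (0, 2, -2, 0).
Step 2: u_1 = a_1 − (-3/4)·u_0 = (-2, 3/2, 3/2, -3).
Step 3: u_2 = a_2 − (-1)·u_0 − (-12/35)·u_1 = (-24/35, -52/35, -52/35, -36/35).

u_2 = (-24/35, -52/35, -52/35, -36/35)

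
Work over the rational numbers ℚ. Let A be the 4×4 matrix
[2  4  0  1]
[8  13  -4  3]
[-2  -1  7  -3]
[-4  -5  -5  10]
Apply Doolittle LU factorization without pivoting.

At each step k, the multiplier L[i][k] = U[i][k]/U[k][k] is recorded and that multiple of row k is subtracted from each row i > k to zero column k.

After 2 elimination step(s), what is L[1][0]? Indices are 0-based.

k=0: U[0][0]=2
  eliminate (1,0): mult=4, new row 1: (0, -3, -4, -1); set L[1][0]=4
  eliminate (2,0): mult=-1, new row 2: (0, 3, 7, -2); set L[2][0]=-1
  eliminate (3,0): mult=-2, new row 3: (0, 3, -5, 12); set L[3][0]=-2
k=1: U[1][1]=-3
  eliminate (2,1): mult=-1, new row 2: (0, 0, 3, -3); set L[2][1]=-1
  eliminate (3,1): mult=-1, new row 3: (0, 0, -9, 11); set L[3][1]=-1

L[1][0] = 4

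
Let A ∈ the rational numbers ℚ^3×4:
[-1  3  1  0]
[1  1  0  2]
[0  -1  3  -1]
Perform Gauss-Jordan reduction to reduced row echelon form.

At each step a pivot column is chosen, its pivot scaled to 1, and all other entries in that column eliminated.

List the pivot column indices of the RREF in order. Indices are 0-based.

pivot columns: 0, 1, 2

[1] R0 /= -1  ⇒  (1, -3, -1, 0)
     R1 -= 1·R0  ⇒  (0, 4, 1, 2)
[2] R1 /= 4  ⇒  (0, 1, 1/4, 1/2)
     R0 -= -3·R1  ⇒  (1, 0, -1/4, 3/2)
     R2 -= -1·R1  ⇒  (0, 0, 13/4, -1/2)
[3] R2 /= 13/4  ⇒  (0, 0, 1, -2/13)
     R0 -= -1/4·R2  ⇒  (1, 0, 0, 19/13)
     R1 -= 1/4·R2  ⇒  (0, 1, 0, 7/13)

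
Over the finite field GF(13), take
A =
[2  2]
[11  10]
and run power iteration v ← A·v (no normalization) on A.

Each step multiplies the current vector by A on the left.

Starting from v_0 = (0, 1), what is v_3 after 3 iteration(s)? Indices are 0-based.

v_0 = (0, 1).
v_1 = A·v_0 = (2, 10).
v_2 = A·v_1 = (11, 5).
v_3 = A·v_2 = (6, 2).

v_3 = (6, 2)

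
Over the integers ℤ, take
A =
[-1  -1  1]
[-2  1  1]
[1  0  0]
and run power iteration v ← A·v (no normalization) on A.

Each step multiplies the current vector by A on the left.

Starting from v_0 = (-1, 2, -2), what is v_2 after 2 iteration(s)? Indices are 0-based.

v_2 = (0, 7, -3)

v_0 = (-1, 2, -2).
v_1 = A·v_0 = (-3, 2, -1).
v_2 = A·v_1 = (0, 7, -3).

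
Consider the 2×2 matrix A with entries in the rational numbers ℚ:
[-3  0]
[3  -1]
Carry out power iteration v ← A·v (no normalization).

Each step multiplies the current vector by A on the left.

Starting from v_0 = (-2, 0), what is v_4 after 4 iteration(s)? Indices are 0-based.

v_0 = (-2, 0).
v_1 = A·v_0 = (6, -6).
v_2 = A·v_1 = (-18, 24).
v_3 = A·v_2 = (54, -78).
v_4 = A·v_3 = (-162, 240).

v_4 = (-162, 240)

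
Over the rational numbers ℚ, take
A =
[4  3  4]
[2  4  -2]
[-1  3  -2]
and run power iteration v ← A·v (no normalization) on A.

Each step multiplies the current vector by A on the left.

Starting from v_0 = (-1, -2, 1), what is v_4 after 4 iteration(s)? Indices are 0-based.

v_0 = (-1, -2, 1).
v_1 = A·v_0 = (-6, -12, -7).
v_2 = A·v_1 = (-88, -46, -16).
v_3 = A·v_2 = (-554, -328, -18).
v_4 = A·v_3 = (-3272, -2384, -394).

v_4 = (-3272, -2384, -394)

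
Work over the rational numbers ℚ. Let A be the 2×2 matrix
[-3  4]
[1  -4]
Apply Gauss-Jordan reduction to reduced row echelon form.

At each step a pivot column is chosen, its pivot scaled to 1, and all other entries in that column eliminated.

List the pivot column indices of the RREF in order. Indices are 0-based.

pivot(0,0)=-3: scale R0 → (1, -4/3)
  clear (1,0): R1 −= (1)R0 → (0, -8/3)
pivot(1,1)=-8/3: scale R1 → (0, 1)
  clear (0,1): R0 −= (-4/3)R1 → (1, 0)

pivot columns: 0, 1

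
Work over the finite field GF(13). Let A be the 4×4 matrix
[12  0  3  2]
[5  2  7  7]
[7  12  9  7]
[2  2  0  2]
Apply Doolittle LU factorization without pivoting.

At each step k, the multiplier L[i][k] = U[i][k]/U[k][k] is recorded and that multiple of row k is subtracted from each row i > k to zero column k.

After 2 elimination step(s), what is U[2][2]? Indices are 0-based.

U[2][2] = 2

Step 1: pivot at (0,0) is 12.
  row1 ← row1 − (8)·row0  ⇒  L[1][0]=8, U row1=(0, 2, 9, 4)
  row2 ← row2 − (6)·row0  ⇒  L[2][0]=6, U row2=(0, 12, 4, 8)
  row3 ← row3 − (11)·row0  ⇒  L[3][0]=11, U row3=(0, 2, 6, 6)
Step 2: pivot at (1,1) is 2.
  row2 ← row2 − (6)·row1  ⇒  L[2][1]=6, U row2=(0, 0, 2, 10)
  row3 ← row3 − (1)·row1  ⇒  L[3][1]=1, U row3=(0, 0, 10, 2)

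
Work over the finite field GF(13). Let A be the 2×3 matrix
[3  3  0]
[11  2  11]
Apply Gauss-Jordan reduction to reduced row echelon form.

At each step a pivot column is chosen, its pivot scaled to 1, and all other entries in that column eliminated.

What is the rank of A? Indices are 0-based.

rank = 2

pivot(0,0)=3: scale R0 → (1, 1, 0)
  clear (1,0): R1 −= (11)R0 → (0, 4, 11)
pivot(1,1)=4: scale R1 → (0, 1, 6)
  clear (0,1): R0 −= (1)R1 → (1, 0, 7)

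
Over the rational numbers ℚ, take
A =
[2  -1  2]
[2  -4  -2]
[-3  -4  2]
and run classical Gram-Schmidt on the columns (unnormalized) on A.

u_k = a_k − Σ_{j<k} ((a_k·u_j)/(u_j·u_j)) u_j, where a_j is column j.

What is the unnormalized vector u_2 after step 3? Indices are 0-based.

u_2 = (1480/557, -814/557, 444/557)

Step 1: u_0 = a_0 = (2, 2, -3).
Step 2: u_1 = a_1 − (2/17)·u_0 = (-21/17, -72/17, -62/17).
Step 3: u_2 = a_2 − (-6/17)·u_0 − (-22/557)·u_1 = (1480/557, -814/557, 444/557).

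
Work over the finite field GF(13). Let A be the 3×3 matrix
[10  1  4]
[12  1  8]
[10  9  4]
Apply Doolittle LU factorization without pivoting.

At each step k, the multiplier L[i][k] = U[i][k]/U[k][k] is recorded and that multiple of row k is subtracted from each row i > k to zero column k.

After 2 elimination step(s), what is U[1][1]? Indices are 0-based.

[col 0] pivot 10
  R1 -= 9*R0 → (0, 5, 11)  (L[1][0] := 9)
  R2 -= 1*R0 → (0, 8, 0)  (L[2][0] := 1)
[col 1] pivot 5
  R2 -= 12*R1 → (0, 0, 11)  (L[2][1] := 12)

U[1][1] = 5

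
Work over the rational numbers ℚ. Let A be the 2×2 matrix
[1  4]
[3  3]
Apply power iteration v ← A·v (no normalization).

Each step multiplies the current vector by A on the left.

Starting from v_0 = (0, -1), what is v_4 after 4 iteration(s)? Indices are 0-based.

v_4 = (-544, -633)

v_0 = (0, -1).
v_1 = A·v_0 = (-4, -3).
v_2 = A·v_1 = (-16, -21).
v_3 = A·v_2 = (-100, -111).
v_4 = A·v_3 = (-544, -633).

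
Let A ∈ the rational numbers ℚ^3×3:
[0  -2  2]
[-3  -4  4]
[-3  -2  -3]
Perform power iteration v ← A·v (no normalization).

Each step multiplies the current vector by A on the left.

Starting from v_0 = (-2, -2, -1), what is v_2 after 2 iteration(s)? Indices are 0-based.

v_0 = (-2, -2, -1).
v_1 = A·v_0 = (2, 10, 13).
v_2 = A·v_1 = (6, 6, -65).

v_2 = (6, 6, -65)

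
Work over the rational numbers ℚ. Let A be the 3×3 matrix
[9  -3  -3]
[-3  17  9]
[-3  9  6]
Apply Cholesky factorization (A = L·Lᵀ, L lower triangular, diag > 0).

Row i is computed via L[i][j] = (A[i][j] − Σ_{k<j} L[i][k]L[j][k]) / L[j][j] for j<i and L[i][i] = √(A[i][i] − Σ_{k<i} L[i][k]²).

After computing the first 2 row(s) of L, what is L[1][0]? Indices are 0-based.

Step 1: L[0][0] = √(9) = 3.
  L[1][0] = (-3) / L[0][0] = -1.
Step 2: L[1][1] = √(16) = 4.

L[1][0] = -1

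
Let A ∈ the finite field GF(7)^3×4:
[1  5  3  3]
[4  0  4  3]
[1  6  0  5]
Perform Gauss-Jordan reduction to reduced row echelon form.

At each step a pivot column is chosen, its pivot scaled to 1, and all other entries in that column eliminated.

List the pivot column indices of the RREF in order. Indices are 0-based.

step 1: normalize row 0 (÷1) = (1, 5, 3, 3)
  row 1: subtract 4×row0 = (0, 1, 6, 5)
  row 2: subtract 1×row0 = (0, 1, 4, 2)
step 2: normalize row 1 (÷1) = (0, 1, 6, 5)
  row 0: subtract 5×row1 = (1, 0, 1, 6)
  row 2: subtract 1×row1 = (0, 0, 5, 4)
step 3: normalize row 2 (÷5) = (0, 0, 1, 5)
  row 0: subtract 1×row2 = (1, 0, 0, 1)
  row 1: subtract 6×row2 = (0, 1, 0, 3)

pivot columns: 0, 1, 2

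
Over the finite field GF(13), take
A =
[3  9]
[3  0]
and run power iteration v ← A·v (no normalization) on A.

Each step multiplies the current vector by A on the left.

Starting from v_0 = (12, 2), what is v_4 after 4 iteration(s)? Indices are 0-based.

v_0 = (12, 2).
v_1 = A·v_0 = (2, 10).
v_2 = A·v_1 = (5, 6).
v_3 = A·v_2 = (4, 2).
v_4 = A·v_3 = (4, 12).

v_4 = (4, 12)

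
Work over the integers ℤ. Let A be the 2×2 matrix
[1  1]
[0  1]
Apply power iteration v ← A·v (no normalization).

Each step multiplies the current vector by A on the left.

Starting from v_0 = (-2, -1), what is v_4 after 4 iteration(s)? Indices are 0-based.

v_4 = (-6, -1)

v_0 = (-2, -1).
v_1 = A·v_0 = (-3, -1).
v_2 = A·v_1 = (-4, -1).
v_3 = A·v_2 = (-5, -1).
v_4 = A·v_3 = (-6, -1).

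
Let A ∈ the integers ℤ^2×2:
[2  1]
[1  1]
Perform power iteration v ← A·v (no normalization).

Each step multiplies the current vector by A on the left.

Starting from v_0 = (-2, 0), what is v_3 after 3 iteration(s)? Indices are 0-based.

v_3 = (-26, -16)

v_0 = (-2, 0).
v_1 = A·v_0 = (-4, -2).
v_2 = A·v_1 = (-10, -6).
v_3 = A·v_2 = (-26, -16).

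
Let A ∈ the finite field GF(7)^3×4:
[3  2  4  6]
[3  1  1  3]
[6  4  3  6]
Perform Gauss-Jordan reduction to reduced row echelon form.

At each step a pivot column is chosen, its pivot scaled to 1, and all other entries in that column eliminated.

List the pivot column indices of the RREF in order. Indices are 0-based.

step 1: normalize row 0 (÷3) = (1, 3, 6, 2)
  row 1: subtract 3×row0 = (0, 6, 4, 4)
  row 2: subtract 6×row0 = (0, 0, 2, 1)
step 2: normalize row 1 (÷6) = (0, 1, 3, 3)
  row 0: subtract 3×row1 = (1, 0, 4, 0)
step 3: normalize row 2 (÷2) = (0, 0, 1, 4)
  row 0: subtract 4×row2 = (1, 0, 0, 5)
  row 1: subtract 3×row2 = (0, 1, 0, 5)

pivot columns: 0, 1, 2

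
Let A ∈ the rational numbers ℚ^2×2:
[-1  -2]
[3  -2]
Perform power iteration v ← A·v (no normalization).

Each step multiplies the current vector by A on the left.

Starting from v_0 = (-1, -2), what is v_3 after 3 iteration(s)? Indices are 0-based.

v_3 = (-19, -47)

v_0 = (-1, -2).
v_1 = A·v_0 = (5, 1).
v_2 = A·v_1 = (-7, 13).
v_3 = A·v_2 = (-19, -47).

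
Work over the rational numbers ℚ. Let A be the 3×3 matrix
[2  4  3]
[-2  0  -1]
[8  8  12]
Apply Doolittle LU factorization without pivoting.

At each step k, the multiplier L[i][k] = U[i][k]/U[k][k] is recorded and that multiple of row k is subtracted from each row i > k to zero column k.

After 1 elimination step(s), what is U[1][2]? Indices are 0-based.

[col 0] pivot 2
  R1 -= -1*R0 → (0, 4, 2)  (L[1][0] := -1)
  R2 -= 4*R0 → (0, -8, 0)  (L[2][0] := 4)

U[1][2] = 2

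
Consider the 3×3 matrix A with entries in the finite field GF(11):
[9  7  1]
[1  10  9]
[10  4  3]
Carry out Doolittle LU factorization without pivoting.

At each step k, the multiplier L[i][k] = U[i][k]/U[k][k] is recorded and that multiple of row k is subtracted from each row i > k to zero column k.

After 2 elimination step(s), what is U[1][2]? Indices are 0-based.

k=0: U[0][0]=9
  eliminate (1,0): mult=5, new row 1: (0, 8, 4); set L[1][0]=5
  eliminate (2,0): mult=6, new row 2: (0, 6, 8); set L[2][0]=6
k=1: U[1][1]=8
  eliminate (2,1): mult=9, new row 2: (0, 0, 5); set L[2][1]=9

U[1][2] = 4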